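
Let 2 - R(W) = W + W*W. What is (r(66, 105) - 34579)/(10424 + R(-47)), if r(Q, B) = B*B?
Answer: -11777/4132 ≈ -2.8502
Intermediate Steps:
r(Q, B) = B²
R(W) = 2 - W - W² (R(W) = 2 - (W + W*W) = 2 - (W + W²) = 2 + (-W - W²) = 2 - W - W²)
(r(66, 105) - 34579)/(10424 + R(-47)) = (105² - 34579)/(10424 + (2 - 1*(-47) - 1*(-47)²)) = (11025 - 34579)/(10424 + (2 + 47 - 1*2209)) = -23554/(10424 + (2 + 47 - 2209)) = -23554/(10424 - 2160) = -23554/8264 = -23554*1/8264 = -11777/4132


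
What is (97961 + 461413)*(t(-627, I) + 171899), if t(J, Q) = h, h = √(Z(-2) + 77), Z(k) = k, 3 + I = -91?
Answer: 96155831226 + 2796870*√3 ≈ 9.6161e+10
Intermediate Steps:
I = -94 (I = -3 - 91 = -94)
h = 5*√3 (h = √(-2 + 77) = √75 = 5*√3 ≈ 8.6602)
t(J, Q) = 5*√3
(97961 + 461413)*(t(-627, I) + 171899) = (97961 + 461413)*(5*√3 + 171899) = 559374*(171899 + 5*√3) = 96155831226 + 2796870*√3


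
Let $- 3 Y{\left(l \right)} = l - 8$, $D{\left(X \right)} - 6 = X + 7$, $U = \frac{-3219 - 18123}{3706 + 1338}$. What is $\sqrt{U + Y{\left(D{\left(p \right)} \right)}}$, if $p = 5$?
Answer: $\frac{11 i \sqrt{3578718}}{7566} \approx 2.7504 i$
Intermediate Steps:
$U = - \frac{10671}{2522}$ ($U = - \frac{21342}{5044} = \left(-21342\right) \frac{1}{5044} = - \frac{10671}{2522} \approx -4.2312$)
$D{\left(X \right)} = 13 + X$ ($D{\left(X \right)} = 6 + \left(X + 7\right) = 6 + \left(7 + X\right) = 13 + X$)
$Y{\left(l \right)} = \frac{8}{3} - \frac{l}{3}$ ($Y{\left(l \right)} = - \frac{l - 8}{3} = - \frac{-8 + l}{3} = \frac{8}{3} - \frac{l}{3}$)
$\sqrt{U + Y{\left(D{\left(p \right)} \right)}} = \sqrt{- \frac{10671}{2522} + \left(\frac{8}{3} - \frac{13 + 5}{3}\right)} = \sqrt{- \frac{10671}{2522} + \left(\frac{8}{3} - 6\right)} = \sqrt{- \frac{10671}{2522} - \frac{10}{3}} = \sqrt{- \frac{57233}{7566}} = \frac{11 i \sqrt{3578718}}{7566}$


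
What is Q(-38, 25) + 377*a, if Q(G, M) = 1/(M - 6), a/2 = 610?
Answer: 8738861/19 ≈ 4.5994e+5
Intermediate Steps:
a = 1220 (a = 2*610 = 1220)
Q(G, M) = 1/(-6 + M)
Q(-38, 25) + 377*a = 1/(-6 + 25) + 377*1220 = 1/19 + 459940 = 8738861/19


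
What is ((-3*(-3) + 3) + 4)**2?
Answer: 256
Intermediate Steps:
((-3*(-3) + 3) + 4)**2 = ((9 + 3) + 4)**2 = (12 + 4)**2 = 16**2 = 256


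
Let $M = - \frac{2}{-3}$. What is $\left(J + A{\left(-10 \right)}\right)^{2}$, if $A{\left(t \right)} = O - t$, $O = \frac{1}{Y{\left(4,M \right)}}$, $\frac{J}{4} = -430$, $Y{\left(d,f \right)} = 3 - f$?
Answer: $\frac{143209089}{49} \approx 2.9226 \cdot 10^{6}$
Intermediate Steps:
$M = \frac{2}{3}$ ($M = \left(-2\right) \left(- \frac{1}{3}\right) = \frac{2}{3} \approx 0.66667$)
$J = -1720$ ($J = 4 \left(-430\right) = -1720$)
$O = \frac{3}{7}$ ($O = \frac{1}{3 - \frac{2}{3}} = \frac{1}{\frac{7}{3}} = \frac{3}{7} \approx 0.42857$)
$A{\left(t \right)} = \frac{3}{7} - t$
$\left(J + A{\left(-10 \right)}\right)^{2} = \left(-1720 + \left(\frac{3}{7} - -10\right)\right)^{2} = \left(-1720 + \left(\frac{3}{7} + 10\right)\right)^{2} = \left(-1720 + \frac{73}{7}\right)^{2} = \left(- \frac{11967}{7}\right)^{2} = \frac{143209089}{49}$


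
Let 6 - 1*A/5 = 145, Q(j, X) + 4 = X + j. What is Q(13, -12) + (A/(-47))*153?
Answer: 106194/47 ≈ 2259.4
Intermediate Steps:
Q(j, X) = -4 + X + j (Q(j, X) = -4 + (X + j) = -4 + X + j)
A = -695 (A = 30 - 5*145 = 30 - 725 = -695)
Q(13, -12) + (A/(-47))*153 = (-4 - 12 + 13) - 695/(-47)*153 = -3 - 695*(-1/47)*153 = -3 + (695/47)*153 = -3 + 106335/47 = 106194/47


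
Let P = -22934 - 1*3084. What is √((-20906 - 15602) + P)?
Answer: I*√62526 ≈ 250.05*I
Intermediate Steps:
P = -26018 (P = -22934 - 3084 = -26018)
√((-20906 - 15602) + P) = √((-20906 - 15602) - 26018) = √(-36508 - 26018) = √(-62526) = I*√62526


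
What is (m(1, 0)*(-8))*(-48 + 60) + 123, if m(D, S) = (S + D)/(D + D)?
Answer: 75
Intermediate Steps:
m(D, S) = (D + S)/(2*D) (m(D, S) = (D + S)/((2*D)) = (D + S)*(1/(2*D)) = (D + S)/(2*D))
(m(1, 0)*(-8))*(-48 + 60) + 123 = (((½)*(1 + 0)/1)*(-8))*(-48 + 60) + 123 = (((½)*1*1)*(-8))*12 + 123 = ((½)*(-8))*12 + 123 = -4*12 + 123 = -48 + 123 = 75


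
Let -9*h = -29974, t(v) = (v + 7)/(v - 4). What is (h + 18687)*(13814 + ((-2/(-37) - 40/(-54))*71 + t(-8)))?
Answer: 10983163425961/35964 ≈ 3.0539e+8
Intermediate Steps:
t(v) = (7 + v)/(-4 + v)
h = 29974/9 (h = -⅑*(-29974) = 29974/9 ≈ 3330.4)
(h + 18687)*(13814 + ((-2/(-37) - 40/(-54))*71 + t(-8))) = (29974/9 + 18687)*(13814 + ((-2/(-37) - 40/(-54))*71 + (7 - 8)/(-4 - 8))) = 198157*(13814 + ((-2*(-1/37) - 40*(-1/54))*71 - 1/(-12)))/9 = 198157*(13814 + ((2/37 + 20/27)*71 - 1/12*(-1)))/9 = 198157*(13814 + ((794/999)*71 + 1/12))/9 = 198157*(13814 + (56374/999 + 1/12))/9 = 198157*(13814 + 225829/3996)/9 = (198157/9)*(55426573/3996) = 10983163425961/35964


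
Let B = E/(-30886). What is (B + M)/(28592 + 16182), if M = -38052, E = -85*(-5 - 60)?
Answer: -1175279597/1382889764 ≈ -0.84987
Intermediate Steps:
E = 5525 (E = -85*(-65) = 5525)
B = -5525/30886 (B = 5525/(-30886) = 5525*(-1/30886) = -5525/30886 ≈ -0.17888)
(B + M)/(28592 + 16182) = (-5525/30886 - 38052)/(28592 + 16182) = -1175279597/30886/44774 = -1175279597/30886*1/44774 = -1175279597/1382889764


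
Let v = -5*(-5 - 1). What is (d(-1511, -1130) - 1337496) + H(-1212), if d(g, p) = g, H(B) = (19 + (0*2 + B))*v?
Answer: -1374797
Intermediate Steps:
v = 30 (v = -5*(-6) = 30)
H(B) = 570 + 30*B (H(B) = (19 + (0*2 + B))*30 = (19 + (0 + B))*30 = (19 + B)*30 = 570 + 30*B)
(d(-1511, -1130) - 1337496) + H(-1212) = (-1511 - 1337496) + (570 + 30*(-1212)) = -1339007 + (570 - 36360) = -1339007 - 35790 = -1374797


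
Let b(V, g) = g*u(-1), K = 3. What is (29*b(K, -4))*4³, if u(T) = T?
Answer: 7424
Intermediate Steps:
b(V, g) = -g (b(V, g) = g*(-1) = -g)
(29*b(K, -4))*4³ = (29*(-1*(-4)))*4³ = (29*4)*64 = 116*64 = 7424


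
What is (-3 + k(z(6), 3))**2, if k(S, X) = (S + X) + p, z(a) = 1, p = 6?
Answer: 49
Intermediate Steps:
k(S, X) = 6 + S + X (k(S, X) = (S + X) + 6 = 6 + S + X)
(-3 + k(z(6), 3))**2 = (-3 + (6 + 1 + 3))**2 = (-3 + 10)**2 = 7**2 = 49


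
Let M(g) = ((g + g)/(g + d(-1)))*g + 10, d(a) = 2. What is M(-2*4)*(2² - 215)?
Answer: 7174/3 ≈ 2391.3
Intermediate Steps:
M(g) = 10 + 2*g²/(2 + g) (M(g) = ((g + g)/(g + 2))*g + 10 = ((2*g)/(2 + g))*g + 10 = (2*g/(2 + g))*g + 10 = 2*g²/(2 + g) + 10 = 10 + 2*g²/(2 + g))
M(-2*4)*(2² - 215) = (2*(10 + (-2*4)² + 5*(-2*4))/(2 - 2*4))*(2² - 215) = (2*(10 + (-8)² + 5*(-8))/(2 - 8))*(4 - 215) = (2*(10 + 64 - 40)/(-6))*(-211) = (2*(-⅙)*34)*(-211) = -34/3*(-211) = 7174/3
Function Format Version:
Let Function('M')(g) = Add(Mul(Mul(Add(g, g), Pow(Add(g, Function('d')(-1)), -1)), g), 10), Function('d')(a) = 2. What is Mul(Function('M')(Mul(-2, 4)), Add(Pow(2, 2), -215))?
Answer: Rational(7174, 3) ≈ 2391.3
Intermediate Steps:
Function('M')(g) = Add(10, Mul(2, Pow(g, 2), Pow(Add(2, g), -1))) (Function('M')(g) = Add(Mul(Mul(Add(g, g), Pow(Add(g, 2), -1)), g), 10) = Add(Mul(Mul(Mul(2, g), Pow(Add(2, g), -1)), g), 10) = Add(Mul(Mul(2, g, Pow(Add(2, g), -1)), g), 10) = Add(Mul(2, Pow(g, 2), Pow(Add(2, g), -1)), 10) = Add(10, Mul(2, Pow(g, 2), Pow(Add(2, g), -1))))
Mul(Function('M')(Mul(-2, 4)), Add(Pow(2, 2), -215)) = Mul(Mul(2, Pow(Add(2, Mul(-2, 4)), -1), Add(10, Pow(Mul(-2, 4), 2), Mul(5, Mul(-2, 4)))), Add(Pow(2, 2), -215)) = Mul(Mul(2, Pow(Add(2, -8), -1), Add(10, Pow(-8, 2), Mul(5, -8))), Add(4, -215)) = Mul(Mul(2, Pow(-6, -1), Add(10, 64, -40)), -211) = Mul(Mul(2, Rational(-1, 6), 34), -211) = Mul(Rational(-34, 3), -211) = Rational(7174, 3)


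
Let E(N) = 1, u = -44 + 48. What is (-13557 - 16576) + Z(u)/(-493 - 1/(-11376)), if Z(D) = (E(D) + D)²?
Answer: -168997207211/5608367 ≈ -30133.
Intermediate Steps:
u = 4
Z(D) = (1 + D)²
(-13557 - 16576) + Z(u)/(-493 - 1/(-11376)) = (-13557 - 16576) + (1 + 4)²/(-493 - 1/(-11376)) = -30133 + 5²/(-493 - 1*(-1/11376)) = -30133 + 25/(-493 + 1/11376) = -30133 + 25/(-5608367/11376) = -30133 + 25*(-11376/5608367) = -30133 - 284400/5608367 = -168997207211/5608367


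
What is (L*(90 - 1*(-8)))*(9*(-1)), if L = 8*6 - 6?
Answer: -37044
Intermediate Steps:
L = 42 (L = 48 - 6 = 42)
(L*(90 - 1*(-8)))*(9*(-1)) = (42*(90 - 1*(-8)))*(9*(-1)) = (42*(90 + 8))*(-9) = (42*98)*(-9) = 4116*(-9) = -37044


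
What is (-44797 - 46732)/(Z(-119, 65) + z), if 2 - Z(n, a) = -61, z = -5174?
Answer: 91529/5111 ≈ 17.908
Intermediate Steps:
Z(n, a) = 63 (Z(n, a) = 2 - 1*(-61) = 2 + 61 = 63)
(-44797 - 46732)/(Z(-119, 65) + z) = (-44797 - 46732)/(63 - 5174) = -91529/(-5111) = -91529*(-1/5111) = 91529/5111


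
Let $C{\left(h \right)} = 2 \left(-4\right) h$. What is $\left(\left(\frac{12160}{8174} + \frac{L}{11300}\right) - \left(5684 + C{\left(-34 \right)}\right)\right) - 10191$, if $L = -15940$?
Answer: $- \frac{37285747924}{2309155} \approx -16147.0$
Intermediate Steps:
$C{\left(h \right)} = - 8 h$
$\left(\left(\frac{12160}{8174} + \frac{L}{11300}\right) - \left(5684 + C{\left(-34 \right)}\right)\right) - 10191 = \left(\left(\frac{12160}{8174} - \frac{15940}{11300}\right) - \left(5684 - -272\right)\right) - 10191 = \left(\left(12160 \cdot \frac{1}{8174} - \frac{797}{565}\right) - 5956\right) - 10191 = \left(\left(\frac{6080}{4087} - \frac{797}{565}\right) - 5956\right) - 10191 = \left(\frac{177861}{2309155} - 5956\right) - 10191 = - \frac{13753149319}{2309155} - 10191 = - \frac{37285747924}{2309155}$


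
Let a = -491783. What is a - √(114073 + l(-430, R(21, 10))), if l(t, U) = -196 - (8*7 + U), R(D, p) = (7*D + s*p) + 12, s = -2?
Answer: -491783 - √113682 ≈ -4.9212e+5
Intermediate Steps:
R(D, p) = 12 - 2*p + 7*D (R(D, p) = (7*D - 2*p) + 12 = (-2*p + 7*D) + 12 = 12 - 2*p + 7*D)
l(t, U) = -252 - U (l(t, U) = -196 - (56 + U) = -196 + (-56 - U) = -252 - U)
a - √(114073 + l(-430, R(21, 10))) = -491783 - √(114073 + (-252 - (12 - 2*10 + 7*21))) = -491783 - √(114073 + (-252 - (12 - 20 + 147))) = -491783 - √(114073 + (-252 - 1*139)) = -491783 - √(114073 + (-252 - 139)) = -491783 - √(114073 - 391) = -491783 - √113682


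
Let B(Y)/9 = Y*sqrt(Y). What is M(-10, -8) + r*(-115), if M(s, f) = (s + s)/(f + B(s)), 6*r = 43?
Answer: 5*(-44505*sqrt(10) + 3944*I)/(6*(-4*I + 45*sqrt(10))) ≈ -824.17 - 0.070217*I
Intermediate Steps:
B(Y) = 9*Y**(3/2) (B(Y) = 9*(Y*sqrt(Y)) = 9*Y**(3/2))
r = 43/6 (r = (1/6)*43 = 43/6 ≈ 7.1667)
M(s, f) = 2*s/(f + 9*s**(3/2)) (M(s, f) = (s + s)/(f + 9*s**(3/2)) = (2*s)/(f + 9*s**(3/2)) = 2*s/(f + 9*s**(3/2)))
M(-10, -8) + r*(-115) = 2*(-10)/(-8 + 9*(-10)**(3/2)) + (43/6)*(-115) = 2*(-10)/(-8 + 9*(-10*I*sqrt(10))) - 4945/6 = 2*(-10)/(-8 - 90*I*sqrt(10)) - 4945/6 = -20/(-8 - 90*I*sqrt(10)) - 4945/6 = -4945/6 - 20/(-8 - 90*I*sqrt(10))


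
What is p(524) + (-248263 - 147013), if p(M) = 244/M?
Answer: -51781095/131 ≈ -3.9528e+5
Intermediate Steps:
p(524) + (-248263 - 147013) = 244/524 + (-248263 - 147013) = 244*(1/524) - 395276 = 61/131 - 395276 = -51781095/131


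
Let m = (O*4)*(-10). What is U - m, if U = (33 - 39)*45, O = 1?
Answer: -230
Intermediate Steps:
U = -270 (U = -6*45 = -270)
m = -40 (m = (1*4)*(-10) = 4*(-10) = -40)
U - m = -270 - 1*(-40) = -270 + 40 = -230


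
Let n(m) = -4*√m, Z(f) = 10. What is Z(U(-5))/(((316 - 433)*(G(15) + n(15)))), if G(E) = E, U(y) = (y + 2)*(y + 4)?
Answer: 10/117 + 8*√15/351 ≈ 0.17374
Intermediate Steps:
U(y) = (2 + y)*(4 + y)
Z(U(-5))/(((316 - 433)*(G(15) + n(15)))) = 10/((316 - 433)*(15 - 4*√15)) = 10/(-117*(15 - 4*√15)) = 10/(-1755 + 468*√15)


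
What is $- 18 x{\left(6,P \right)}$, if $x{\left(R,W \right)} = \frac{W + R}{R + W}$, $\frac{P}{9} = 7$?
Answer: $-18$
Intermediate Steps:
$P = 63$ ($P = 9 \cdot 7 = 63$)
$x{\left(R,W \right)} = 1$ ($x{\left(R,W \right)} = \frac{R + W}{R + W} = 1$)
$- 18 x{\left(6,P \right)} = \left(-18\right) 1 = -18$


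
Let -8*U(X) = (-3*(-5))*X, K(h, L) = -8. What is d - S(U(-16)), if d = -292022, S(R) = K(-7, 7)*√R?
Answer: -292022 + 8*√30 ≈ -2.9198e+5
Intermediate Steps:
U(X) = -15*X/8 (U(X) = -(-3*(-5))*X/8 = -15*X/8)
S(R) = -8*√R
d - S(U(-16)) = -292022 - (-8)*√(-15/8*(-16)) = -292022 - (-8)*√30 = -292022 + 8*√30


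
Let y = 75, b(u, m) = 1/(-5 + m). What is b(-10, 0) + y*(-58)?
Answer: -21751/5 ≈ -4350.2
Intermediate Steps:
b(-10, 0) + y*(-58) = 1/(-5 + 0) + 75*(-58) = 1/(-5) - 4350 = -⅕ - 4350 = -21751/5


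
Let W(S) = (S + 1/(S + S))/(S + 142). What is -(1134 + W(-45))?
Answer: -9895769/8730 ≈ -1133.5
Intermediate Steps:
W(S) = (S + 1/(2*S))/(142 + S)
-(1134 + W(-45)) = -(1134 + (1/2 + (-45)**2)/((-45)*(142 - 45))) = -(1134 - 1/45*(1/2 + 2025)/97) = -(1134 - 1/45*1/97*4051/2) = -(1134 - 4051/8730) = -1*9895769/8730 = -9895769/8730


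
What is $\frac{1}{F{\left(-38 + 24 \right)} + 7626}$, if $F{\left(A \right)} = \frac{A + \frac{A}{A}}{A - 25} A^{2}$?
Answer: $\frac{3}{23074} \approx 0.00013002$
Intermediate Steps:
$F{\left(A \right)} = \frac{A^{2} \left(1 + A\right)}{-25 + A}$ ($F{\left(A \right)} = \frac{A + 1}{-25 + A} A^{2} = \frac{1 + A}{-25 + A} A^{2} = \frac{A^{2} \left(1 + A\right)}{-25 + A}$)
$\frac{1}{F{\left(-38 + 24 \right)} + 7626} = \frac{1}{\frac{\left(-38 + 24\right)^{2} \left(1 + \left(-38 + 24\right)\right)}{-25 + \left(-38 + 24\right)} + 7626} = \frac{1}{\frac{\left(-14\right)^{2} \left(1 - 14\right)}{-25 - 14} + 7626} = \frac{1}{196 \frac{1}{-39} \left(-13\right) + 7626} = \frac{1}{196 \left(- \frac{1}{39}\right) \left(-13\right) + 7626} = \frac{1}{\frac{196}{3} + 7626} = \frac{1}{\frac{23074}{3}} = \frac{3}{23074}$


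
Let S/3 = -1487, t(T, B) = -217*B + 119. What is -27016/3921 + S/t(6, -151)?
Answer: -100659973/14327334 ≈ -7.0257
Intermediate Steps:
t(T, B) = 119 - 217*B
S = -4461 (S = 3*(-1487) = -4461)
-27016/3921 + S/t(6, -151) = -27016/3921 - 4461/(119 - 217*(-151)) = -27016*1/3921 - 4461/(119 + 32767) = -27016/3921 - 4461/32886 = -27016/3921 - 4461*1/32886 = -27016/3921 - 1487/10962 = -100659973/14327334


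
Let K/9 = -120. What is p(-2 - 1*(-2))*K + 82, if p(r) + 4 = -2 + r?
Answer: 6562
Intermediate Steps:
K = -1080 (K = 9*(-120) = -1080)
p(r) = -6 + r (p(r) = -4 + (-2 + r) = -6 + r)
p(-2 - 1*(-2))*K + 82 = (-6 + (-2 - 1*(-2)))*(-1080) + 82 = (-6 + (-2 + 2))*(-1080) + 82 = (-6 + 0)*(-1080) + 82 = -6*(-1080) + 82 = 6480 + 82 = 6562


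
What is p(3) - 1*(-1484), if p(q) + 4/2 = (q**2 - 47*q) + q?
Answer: 1353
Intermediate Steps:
p(q) = -2 + q**2 - 46*q (p(q) = -2 + ((q**2 - 47*q) + q) = -2 + (q**2 - 46*q) = -2 + q**2 - 46*q)
p(3) - 1*(-1484) = (-2 + 3**2 - 46*3) - 1*(-1484) = (-2 + 9 - 138) + 1484 = -131 + 1484 = 1353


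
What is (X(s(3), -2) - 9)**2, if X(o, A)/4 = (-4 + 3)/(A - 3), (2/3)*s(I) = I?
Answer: 1681/25 ≈ 67.240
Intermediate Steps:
s(I) = 3*I/2
X(o, A) = -4/(-3 + A) (X(o, A) = 4*((-4 + 3)/(A - 3)) = 4*(-1/(-3 + A)) = -4/(-3 + A))
(X(s(3), -2) - 9)**2 = (-4/(-3 - 2) - 9)**2 = (-4/(-5) - 9)**2 = (-4*(-1/5) - 9)**2 = (4/5 - 9)**2 = (-41/5)**2 = 1681/25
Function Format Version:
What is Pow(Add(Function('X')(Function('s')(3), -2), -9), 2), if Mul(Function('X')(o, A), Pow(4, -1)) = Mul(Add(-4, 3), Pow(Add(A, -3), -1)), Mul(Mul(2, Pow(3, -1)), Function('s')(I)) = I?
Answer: Rational(1681, 25) ≈ 67.240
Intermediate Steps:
Function('s')(I) = Mul(Rational(3, 2), I)
Function('X')(o, A) = Mul(-4, Pow(Add(-3, A), -1)) (Function('X')(o, A) = Mul(4, Mul(Add(-4, 3), Pow(Add(A, -3), -1))) = Mul(4, Mul(-1, Pow(Add(-3, A), -1))) = Mul(-4, Pow(Add(-3, A), -1)))
Pow(Add(Function('X')(Function('s')(3), -2), -9), 2) = Pow(Add(Mul(-4, Pow(Add(-3, -2), -1)), -9), 2) = Pow(Add(Mul(-4, Pow(-5, -1)), -9), 2) = Pow(Add(Mul(-4, Rational(-1, 5)), -9), 2) = Pow(Add(Rational(4, 5), -9), 2) = Pow(Rational(-41, 5), 2) = Rational(1681, 25)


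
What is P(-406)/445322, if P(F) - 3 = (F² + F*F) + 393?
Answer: 8686/11719 ≈ 0.74119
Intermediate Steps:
P(F) = 396 + 2*F² (P(F) = 3 + ((F² + F*F) + 393) = 3 + ((F² + F²) + 393) = 3 + (2*F² + 393) = 3 + (393 + 2*F²) = 396 + 2*F²)
P(-406)/445322 = (396 + 2*(-406)²)/445322 = (396 + 2*164836)*(1/445322) = (396 + 329672)*(1/445322) = 330068*(1/445322) = 8686/11719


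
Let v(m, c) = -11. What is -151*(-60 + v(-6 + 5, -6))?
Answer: 10721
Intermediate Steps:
-151*(-60 + v(-6 + 5, -6)) = -151*(-60 - 11) = -151*(-71) = 10721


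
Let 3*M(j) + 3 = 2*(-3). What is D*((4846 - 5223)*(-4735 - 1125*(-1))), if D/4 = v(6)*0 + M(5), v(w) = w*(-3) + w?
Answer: -16331640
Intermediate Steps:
v(w) = -2*w (v(w) = -3*w + w = -2*w)
M(j) = -3 (M(j) = -1 + (2*(-3))/3 = -1 + (⅓)*(-6) = -1 - 2 = -3)
D = -12 (D = 4*(-2*6*0 - 3) = 4*(-12*0 - 3) = 4*(0 - 3) = 4*(-3) = -12)
D*((4846 - 5223)*(-4735 - 1125*(-1))) = -12*(4846 - 5223)*(-4735 - 1125*(-1)) = -(-4524)*(-4735 + 1125) = -(-4524)*(-3610) = -12*1360970 = -16331640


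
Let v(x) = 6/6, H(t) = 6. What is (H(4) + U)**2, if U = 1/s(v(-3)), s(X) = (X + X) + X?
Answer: 361/9 ≈ 40.111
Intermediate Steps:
v(x) = 1 (v(x) = 6*(1/6) = 1)
s(X) = 3*X (s(X) = 2*X + X = 3*X)
U = 1/3 (U = 1/(3*1) = 1/3 ≈ 0.33333)
(H(4) + U)**2 = (6 + 1/3)**2 = (19/3)**2 = 361/9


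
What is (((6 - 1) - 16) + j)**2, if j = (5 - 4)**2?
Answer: 100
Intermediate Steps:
j = 1 (j = 1**2 = 1)
(((6 - 1) - 16) + j)**2 = (((6 - 1) - 16) + 1)**2 = ((5 - 16) + 1)**2 = (-11 + 1)**2 = (-10)**2 = 100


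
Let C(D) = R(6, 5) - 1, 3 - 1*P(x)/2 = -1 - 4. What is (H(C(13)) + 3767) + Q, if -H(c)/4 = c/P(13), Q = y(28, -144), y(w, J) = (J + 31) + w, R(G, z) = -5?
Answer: 7367/2 ≈ 3683.5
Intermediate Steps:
P(x) = 16 (P(x) = 6 - 2*(-1 - 4) = 6 - 2*(-5) = 6 + 10 = 16)
C(D) = -6 (C(D) = -5 - 1 = -6)
y(w, J) = 31 + J + w (y(w, J) = (31 + J) + w = 31 + J + w)
Q = -85 (Q = 31 - 144 + 28 = -85)
H(c) = -c/4 (H(c) = -4*c/16 = -c/4)
(H(C(13)) + 3767) + Q = (-¼*(-6) + 3767) - 85 = (3/2 + 3767) - 85 = 7537/2 - 85 = 7367/2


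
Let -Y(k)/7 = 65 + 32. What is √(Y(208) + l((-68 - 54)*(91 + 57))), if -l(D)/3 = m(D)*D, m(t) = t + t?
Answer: I*√1956115495 ≈ 44228.0*I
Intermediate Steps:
m(t) = 2*t
Y(k) = -679 (Y(k) = -7*(65 + 32) = -7*97 = -679)
l(D) = -6*D² (l(D) = -3*2*D*D = -6*D²)
√(Y(208) + l((-68 - 54)*(91 + 57))) = √(-679 - 6*(-68 - 54)²*(91 + 57)²) = √(-679 - 6*(-122*148)²) = √(-679 - 6*(-18056)²) = √(-679 - 6*326019136) = √(-679 - 1956114816) = √(-1956115495) = I*√1956115495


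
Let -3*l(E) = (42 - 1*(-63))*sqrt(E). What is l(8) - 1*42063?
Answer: -42063 - 70*sqrt(2) ≈ -42162.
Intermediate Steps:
l(E) = -35*sqrt(E) (l(E) = -(42 - 1*(-63))*sqrt(E)/3 = -(42 + 63)*sqrt(E)/3 = -35*sqrt(E))
l(8) - 1*42063 = -70*sqrt(2) - 1*42063 = -70*sqrt(2) - 42063 = -42063 - 70*sqrt(2)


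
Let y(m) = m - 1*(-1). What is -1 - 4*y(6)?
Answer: -29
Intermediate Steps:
y(m) = 1 + m (y(m) = m + 1 = 1 + m)
-1 - 4*y(6) = -1 - 4*(1 + 6) = -1 - 4*7 = -1 - 28 = -29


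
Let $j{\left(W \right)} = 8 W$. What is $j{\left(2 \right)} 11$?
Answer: $176$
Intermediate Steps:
$j{\left(2 \right)} 11 = 8 \cdot 2 \cdot 11 = 16 \cdot 11 = 176$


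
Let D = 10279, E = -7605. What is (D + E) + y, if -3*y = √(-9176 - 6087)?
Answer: 2674 - I*√15263/3 ≈ 2674.0 - 41.181*I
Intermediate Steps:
y = -I*√15263/3 (y = -√(-9176 - 6087)/3 = -I*√15263/3 ≈ -41.181*I)
(D + E) + y = (10279 - 7605) - I*√15263/3 = 2674 - I*√15263/3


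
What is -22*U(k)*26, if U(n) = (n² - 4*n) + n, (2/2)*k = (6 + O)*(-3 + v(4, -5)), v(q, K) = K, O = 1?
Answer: -1889888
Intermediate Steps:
k = -56 (k = (6 + 1)*(-3 - 5) = 7*(-8) = -56)
U(n) = n² - 3*n
-22*U(k)*26 = -(-1232)*(-3 - 56)*26 = -(-1232)*(-59)*26 = -22*3304*26 = -72688*26 = -1889888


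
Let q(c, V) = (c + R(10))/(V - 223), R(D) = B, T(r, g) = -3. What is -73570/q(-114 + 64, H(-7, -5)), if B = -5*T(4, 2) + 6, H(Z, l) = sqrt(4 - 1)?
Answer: -16406110/29 + 73570*sqrt(3)/29 ≈ -5.6133e+5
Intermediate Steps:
H(Z, l) = sqrt(3)
B = 21 (B = -5*(-3) + 6 = 15 + 6 = 21)
R(D) = 21
q(c, V) = (21 + c)/(-223 + V) (q(c, V) = (c + 21)/(V - 223) = (21 + c)/(-223 + V))
-73570/q(-114 + 64, H(-7, -5)) = -73570*(-223 + sqrt(3))/(21 + (-114 + 64)) = -73570*(-223 + sqrt(3))/(21 - 50) = -(16406110/29 - 73570*sqrt(3)/29) = -73570*(223/29 - sqrt(3)/29) = -16406110/29 + 73570*sqrt(3)/29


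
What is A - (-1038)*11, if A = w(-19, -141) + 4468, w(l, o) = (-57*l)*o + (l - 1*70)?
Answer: -136906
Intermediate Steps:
w(l, o) = -70 + l - 57*l*o (w(l, o) = -57*l*o + (l - 70) = -57*l*o + (-70 + l) = -70 + l - 57*l*o)
A = -148324 (A = (-70 - 19 - 57*(-19)*(-141)) + 4468 = (-70 - 19 - 152703) + 4468 = -152792 + 4468 = -148324)
A - (-1038)*11 = -148324 - (-1038)*11 = -148324 - 1*(-11418) = -148324 + 11418 = -136906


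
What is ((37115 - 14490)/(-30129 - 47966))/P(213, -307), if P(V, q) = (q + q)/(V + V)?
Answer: 963825/4795033 ≈ 0.20100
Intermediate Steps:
P(V, q) = q/V (P(V, q) = (2*q)/((2*V)) = (2*q)*(1/(2*V)) = q/V)
((37115 - 14490)/(-30129 - 47966))/P(213, -307) = ((37115 - 14490)/(-30129 - 47966))/((-307/213)) = (22625/(-78095))/((-307*1/213)) = (22625*(-1/78095))/(-307/213) = -4525/15619*(-213/307) = 963825/4795033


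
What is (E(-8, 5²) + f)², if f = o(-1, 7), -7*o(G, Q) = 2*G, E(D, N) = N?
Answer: 31329/49 ≈ 639.37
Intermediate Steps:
o(G, Q) = -2*G/7
f = 2/7 (f = -2/7*(-1) = 2/7 ≈ 0.28571)
(E(-8, 5²) + f)² = (5² + 2/7)² = (25 + 2/7)² = (177/7)² = 31329/49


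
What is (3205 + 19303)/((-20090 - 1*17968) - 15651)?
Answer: -22508/53709 ≈ -0.41907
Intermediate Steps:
(3205 + 19303)/((-20090 - 1*17968) - 15651) = 22508/((-20090 - 17968) - 15651) = 22508/(-38058 - 15651) = 22508/(-53709) = 22508*(-1/53709) = -22508/53709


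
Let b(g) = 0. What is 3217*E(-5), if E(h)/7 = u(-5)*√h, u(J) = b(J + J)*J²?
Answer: 0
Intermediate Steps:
u(J) = 0 (u(J) = 0*J² = 0)
E(h) = 0 (E(h) = 7*(0*√h) = 7*0 = 0)
3217*E(-5) = 3217*0 = 0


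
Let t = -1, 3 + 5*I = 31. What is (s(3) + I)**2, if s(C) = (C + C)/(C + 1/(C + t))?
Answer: 65536/1225 ≈ 53.499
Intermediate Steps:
I = 28/5 (I = -3/5 + (1/5)*31 = -3/5 + 31/5 = 28/5 ≈ 5.6000)
s(C) = 2*C/(C + 1/(-1 + C)) (s(C) = (C + C)/(C + 1/(C - 1)) = (2*C)/(C + 1/(-1 + C)) = 2*C/(C + 1/(-1 + C)))
(s(3) + I)**2 = (2*3*(-1 + 3)/(1 + 3**2 - 1*3) + 28/5)**2 = (2*3*2/(1 + 9 - 3) + 28/5)**2 = (2*3*2/7 + 28/5)**2 = (2*3*(1/7)*2 + 28/5)**2 = (12/7 + 28/5)**2 = (256/35)**2 = 65536/1225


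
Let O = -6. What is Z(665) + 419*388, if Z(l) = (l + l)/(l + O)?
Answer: 107136278/659 ≈ 1.6257e+5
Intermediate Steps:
Z(l) = 2*l/(-6 + l) (Z(l) = (l + l)/(l - 6) = (2*l)/(-6 + l) = 2*l/(-6 + l))
Z(665) + 419*388 = 2*665/(-6 + 665) + 419*388 = 2*665/659 + 162572 = 2*665*(1/659) + 162572 = 1330/659 + 162572 = 107136278/659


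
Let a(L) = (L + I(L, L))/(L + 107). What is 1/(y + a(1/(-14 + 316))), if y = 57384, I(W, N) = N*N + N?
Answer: 1951826/112003583305 ≈ 1.7426e-5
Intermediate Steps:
I(W, N) = N + N² (I(W, N) = N² + N = N + N²)
a(L) = (L + L*(1 + L))/(107 + L) (a(L) = (L + L*(1 + L))/(L + 107) = (L + L*(1 + L))/(107 + L))
1/(y + a(1/(-14 + 316))) = 1/(57384 + (2 + 1/(-14 + 316))/((-14 + 316)*(107 + 1/(-14 + 316)))) = 1/(57384 + (2 + 1/302)/(302*(107 + 1/302))) = 1/(57384 + (1/302)*(605/302)/(32315/302)) = 1/(57384 + (1/302)*(302/32315)*(605/302)) = 1/(57384 + 121/1951826) = 1/(112003583305/1951826) = 1951826/112003583305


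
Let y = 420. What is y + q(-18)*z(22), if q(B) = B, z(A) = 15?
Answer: 150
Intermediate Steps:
y + q(-18)*z(22) = 420 - 18*15 = 420 - 270 = 150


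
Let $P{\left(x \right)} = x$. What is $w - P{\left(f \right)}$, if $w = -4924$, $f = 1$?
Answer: $-4925$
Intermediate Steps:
$w - P{\left(f \right)} = -4924 - 1 = -4925$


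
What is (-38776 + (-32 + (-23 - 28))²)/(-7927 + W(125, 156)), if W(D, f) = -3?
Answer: 31887/7930 ≈ 4.0211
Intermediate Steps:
(-38776 + (-32 + (-23 - 28))²)/(-7927 + W(125, 156)) = (-38776 + (-32 + (-23 - 28))²)/(-7927 - 3) = (-38776 + (-32 - 51)²)/(-7930) = (-38776 + (-83)²)*(-1/7930) = (-38776 + 6889)*(-1/7930) = -31887*(-1/7930) = 31887/7930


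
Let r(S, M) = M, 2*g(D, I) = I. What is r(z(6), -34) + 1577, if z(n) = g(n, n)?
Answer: 1543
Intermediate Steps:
g(D, I) = I/2
z(n) = n/2
r(z(6), -34) + 1577 = -34 + 1577 = 1543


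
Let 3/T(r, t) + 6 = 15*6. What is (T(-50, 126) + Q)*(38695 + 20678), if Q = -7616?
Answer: -12661114131/28 ≈ -4.5218e+8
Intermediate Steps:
T(r, t) = 1/28 (T(r, t) = 3/(-6 + 15*6) = 3/(-6 + 90) = 3/84 = 3*(1/84) = 1/28)
(T(-50, 126) + Q)*(38695 + 20678) = (1/28 - 7616)*(38695 + 20678) = -213247/28*59373 = -12661114131/28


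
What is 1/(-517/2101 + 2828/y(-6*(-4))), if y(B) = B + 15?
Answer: 7449/538315 ≈ 0.013838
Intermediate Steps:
y(B) = 15 + B
1/(-517/2101 + 2828/y(-6*(-4))) = 1/(-517/2101 + 2828/(15 - 6*(-4))) = 1/(-517*1/2101 + 2828/(15 + 24)) = 1/(-47/191 + 2828/39) = 1/(538315/7449) = 7449/538315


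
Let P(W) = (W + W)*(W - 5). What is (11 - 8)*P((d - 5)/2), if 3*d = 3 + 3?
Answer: 117/2 ≈ 58.500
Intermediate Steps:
d = 2 (d = (3 + 3)/3 = (⅓)*6 = 2)
P(W) = 2*W*(-5 + W) (P(W) = (2*W)*(-5 + W) = 2*W*(-5 + W))
(11 - 8)*P((d - 5)/2) = (11 - 8)*(2*((2 - 5)/2)*(-5 + (2 - 5)/2)) = 3*(2*(-3*½)*(-5 - 3*½)) = 3*(2*(-3/2)*(-5 - 3/2)) = 3*(2*(-3/2)*(-13/2)) = 3*(39/2) = 117/2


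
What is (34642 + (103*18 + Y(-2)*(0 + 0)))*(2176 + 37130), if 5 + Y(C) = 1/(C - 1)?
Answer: 1434511776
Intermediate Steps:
Y(C) = -5 + 1/(-1 + C) (Y(C) = -5 + 1/(C - 1) = -5 + 1/(-1 + C))
(34642 + (103*18 + Y(-2)*(0 + 0)))*(2176 + 37130) = (34642 + (103*18 + ((6 - 5*(-2))/(-1 - 2))*(0 + 0)))*(2176 + 37130) = (34642 + (1854 + ((6 + 10)/(-3))*0))*39306 = (34642 + (1854 - 1/3*16*0))*39306 = (34642 + (1854 - 16/3*0))*39306 = (34642 + (1854 + 0))*39306 = (34642 + 1854)*39306 = 36496*39306 = 1434511776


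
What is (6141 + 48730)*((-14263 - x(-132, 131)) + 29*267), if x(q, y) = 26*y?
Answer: -544649546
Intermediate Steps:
(6141 + 48730)*((-14263 - x(-132, 131)) + 29*267) = (6141 + 48730)*((-14263 - 26*131) + 29*267) = 54871*((-14263 - 1*3406) + 7743) = 54871*((-14263 - 3406) + 7743) = 54871*(-17669 + 7743) = 54871*(-9926) = -544649546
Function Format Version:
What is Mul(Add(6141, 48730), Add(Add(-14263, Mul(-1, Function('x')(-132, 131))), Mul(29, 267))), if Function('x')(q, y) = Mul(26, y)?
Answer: -544649546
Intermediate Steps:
Mul(Add(6141, 48730), Add(Add(-14263, Mul(-1, Function('x')(-132, 131))), Mul(29, 267))) = Mul(Add(6141, 48730), Add(Add(-14263, Mul(-1, Mul(26, 131))), Mul(29, 267))) = Mul(54871, Add(Add(-14263, Mul(-1, 3406)), 7743)) = Mul(54871, Add(Add(-14263, -3406), 7743)) = Mul(54871, Add(-17669, 7743)) = Mul(54871, -9926) = -544649546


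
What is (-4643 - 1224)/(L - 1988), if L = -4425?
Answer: 5867/6413 ≈ 0.91486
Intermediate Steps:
(-4643 - 1224)/(L - 1988) = (-4643 - 1224)/(-4425 - 1988) = -5867/(-6413) = -5867*(-1/6413) = 5867/6413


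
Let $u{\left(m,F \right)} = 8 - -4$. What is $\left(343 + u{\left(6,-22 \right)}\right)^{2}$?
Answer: $126025$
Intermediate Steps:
$u{\left(m,F \right)} = 12$ ($u{\left(m,F \right)} = 8 + 4 = 12$)
$\left(343 + u{\left(6,-22 \right)}\right)^{2} = \left(343 + 12\right)^{2} = 355^{2} = 126025$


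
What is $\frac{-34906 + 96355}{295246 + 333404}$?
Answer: $\frac{20483}{209550} \approx 0.097748$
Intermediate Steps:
$\frac{-34906 + 96355}{295246 + 333404} = \frac{61449}{628650} = 61449 \cdot \frac{1}{628650} = \frac{20483}{209550}$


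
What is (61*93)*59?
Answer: 334707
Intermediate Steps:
(61*93)*59 = 5673*59 = 334707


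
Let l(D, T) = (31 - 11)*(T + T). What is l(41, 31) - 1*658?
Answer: 582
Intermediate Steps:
l(D, T) = 40*T (l(D, T) = 20*(2*T) = 40*T)
l(41, 31) - 1*658 = 40*31 - 1*658 = 1240 - 658 = 582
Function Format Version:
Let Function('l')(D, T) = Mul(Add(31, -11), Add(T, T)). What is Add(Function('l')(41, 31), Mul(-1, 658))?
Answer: 582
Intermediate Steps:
Function('l')(D, T) = Mul(40, T) (Function('l')(D, T) = Mul(20, Mul(2, T)) = Mul(40, T))
Add(Function('l')(41, 31), Mul(-1, 658)) = Add(Mul(40, 31), Mul(-1, 658)) = Add(1240, -658) = 582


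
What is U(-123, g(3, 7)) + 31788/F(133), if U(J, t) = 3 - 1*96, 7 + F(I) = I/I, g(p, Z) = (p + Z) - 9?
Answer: -5391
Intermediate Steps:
g(p, Z) = -9 + Z + p (g(p, Z) = (Z + p) - 9 = -9 + Z + p)
F(I) = -6 (F(I) = -7 + I/I = -7 + 1 = -6)
U(J, t) = -93 (U(J, t) = 3 - 96 = -93)
U(-123, g(3, 7)) + 31788/F(133) = -93 + 31788/(-6) = -93 + 31788*(-1/6) = -93 - 5298 = -5391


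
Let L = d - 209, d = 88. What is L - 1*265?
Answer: -386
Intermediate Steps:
L = -121 (L = 88 - 209 = -121)
L - 1*265 = -121 - 1*265 = -121 - 265 = -386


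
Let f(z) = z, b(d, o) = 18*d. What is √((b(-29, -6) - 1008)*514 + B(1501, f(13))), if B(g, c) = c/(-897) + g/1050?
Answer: I*√2038475614098/1610 ≈ 886.8*I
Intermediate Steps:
B(g, c) = -c/897 + g/1050 (B(g, c) = c*(-1/897) + g*(1/1050) = -c/897 + g/1050)
√((b(-29, -6) - 1008)*514 + B(1501, f(13))) = √((18*(-29) - 1008)*514 + (-1/897*13 + (1/1050)*1501)) = √((-522 - 1008)*514 + (-1/69 + 1501/1050)) = √(-1530*514 + 11391/8050) = √(-786420 + 11391/8050) = √(-6330669609/8050) = I*√2038475614098/1610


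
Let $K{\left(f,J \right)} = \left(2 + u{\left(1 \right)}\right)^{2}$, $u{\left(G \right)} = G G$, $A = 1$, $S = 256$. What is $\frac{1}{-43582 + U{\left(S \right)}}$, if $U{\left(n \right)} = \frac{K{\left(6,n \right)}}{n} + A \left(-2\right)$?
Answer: $- \frac{256}{11157495} \approx -2.2944 \cdot 10^{-5}$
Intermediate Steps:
$u{\left(G \right)} = G^{2}$
$K{\left(f,J \right)} = 9$ ($K{\left(f,J \right)} = \left(2 + 1^{2}\right)^{2} = \left(2 + 1\right)^{2} = 3^{2} = 9$)
$U{\left(n \right)} = -2 + \frac{9}{n}$ ($U{\left(n \right)} = \frac{9}{n} + 1 \left(-2\right) = \frac{9}{n} - 2 = -2 + \frac{9}{n}$)
$\frac{1}{-43582 + U{\left(S \right)}} = \frac{1}{-43582 - \left(2 - \frac{9}{256}\right)} = \frac{1}{-43582 + \left(-2 + 9 \cdot \frac{1}{256}\right)} = \frac{1}{-43582 + \left(-2 + \frac{9}{256}\right)} = \frac{1}{-43582 - \frac{503}{256}} = \frac{1}{- \frac{11157495}{256}} = - \frac{256}{11157495}$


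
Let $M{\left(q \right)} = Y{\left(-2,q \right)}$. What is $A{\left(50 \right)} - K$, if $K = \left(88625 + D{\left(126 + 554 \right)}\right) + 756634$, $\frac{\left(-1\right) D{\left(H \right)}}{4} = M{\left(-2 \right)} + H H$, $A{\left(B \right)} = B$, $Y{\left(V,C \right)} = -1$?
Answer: $1004387$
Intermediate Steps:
$M{\left(q \right)} = -1$
$D{\left(H \right)} = 4 - 4 H^{2}$ ($D{\left(H \right)} = - 4 \left(-1 + H H\right) = - 4 \left(-1 + H^{2}\right) = 4 - 4 H^{2}$)
$K = -1004337$ ($K = \left(88625 + \left(4 - 4 \left(126 + 554\right)^{2}\right)\right) + 756634 = \left(88625 + \left(4 - 4 \cdot 680^{2}\right)\right) + 756634 = \left(88625 + \left(4 - 1849600\right)\right) + 756634 = \left(88625 - 1849596\right) + 756634 = -1760971 + 756634 = -1004337$)
$A{\left(50 \right)} - K = 50 - -1004337 = 50 + 1004337 = 1004387$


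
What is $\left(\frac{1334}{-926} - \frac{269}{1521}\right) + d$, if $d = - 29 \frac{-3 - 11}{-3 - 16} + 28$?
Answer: $\frac{67090072}{13380237} \approx 5.0141$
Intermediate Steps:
$d = \frac{126}{19}$ ($d = - 29 \left(- \frac{14}{-19}\right) + 28 = - 29 \left(\left(-14\right) \left(- \frac{1}{19}\right)\right) + 28 = \left(-29\right) \frac{14}{19} + 28 = - \frac{406}{19} + 28 = \frac{126}{19} \approx 6.6316$)
$\left(\frac{1334}{-926} - \frac{269}{1521}\right) + d = \left(\frac{1334}{-926} - \frac{269}{1521}\right) + \frac{126}{19} = \left(1334 \left(- \frac{1}{926}\right) - \frac{269}{1521}\right) + \frac{126}{19} = \left(- \frac{667}{463} - \frac{269}{1521}\right) + \frac{126}{19} = - \frac{1139054}{704223} + \frac{126}{19} = \frac{67090072}{13380237}$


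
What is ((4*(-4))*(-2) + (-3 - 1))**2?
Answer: 784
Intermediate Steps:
((4*(-4))*(-2) + (-3 - 1))**2 = (-16*(-2) - 4)**2 = (32 - 4)**2 = 28**2 = 784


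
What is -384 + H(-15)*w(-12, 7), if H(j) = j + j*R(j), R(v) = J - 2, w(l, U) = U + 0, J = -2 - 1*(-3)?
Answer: -384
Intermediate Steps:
J = 1 (J = -2 + 3 = 1)
w(l, U) = U
R(v) = -1 (R(v) = 1 - 2 = -1)
H(j) = 0 (H(j) = j + j*(-1) = j - j = 0)
-384 + H(-15)*w(-12, 7) = -384 + 0*7 = -384 + 0 = -384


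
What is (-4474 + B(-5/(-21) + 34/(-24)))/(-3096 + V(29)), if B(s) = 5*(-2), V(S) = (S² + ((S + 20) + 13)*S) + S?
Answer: 1121/107 ≈ 10.477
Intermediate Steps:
V(S) = S + S² + S*(33 + S) (V(S) = (S² + ((20 + S) + 13)*S) + S = (S² + (33 + S)*S) + S = (S² + S*(33 + S)) + S = S + S² + S*(33 + S))
B(s) = -10
(-4474 + B(-5/(-21) + 34/(-24)))/(-3096 + V(29)) = (-4474 - 10)/(-3096 + 2*29*(17 + 29)) = -4484/(-3096 + 2*29*46) = -4484/(-3096 + 2668) = -4484/(-428) = -4484*(-1/428) = 1121/107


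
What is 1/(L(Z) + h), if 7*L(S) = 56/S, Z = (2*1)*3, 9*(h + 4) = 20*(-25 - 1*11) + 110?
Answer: -9/634 ≈ -0.014196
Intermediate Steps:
h = -646/9 (h = -4 + (20*(-25 - 1*11) + 110)/9 = -4 + (20*(-25 - 11) + 110)/9 = -4 + (20*(-36) + 110)/9 = -4 + (-720 + 110)/9 = -4 + (1/9)*(-610) = -4 - 610/9 = -646/9 ≈ -71.778)
Z = 6 (Z = 2*3 = 6)
L(S) = 8/S (L(S) = (56/S)/7 = 8/S)
1/(L(Z) + h) = 1/(8/6 - 646/9) = 1/(8*(1/6) - 646/9) = 1/(4/3 - 646/9) = 1/(-634/9) = -9/634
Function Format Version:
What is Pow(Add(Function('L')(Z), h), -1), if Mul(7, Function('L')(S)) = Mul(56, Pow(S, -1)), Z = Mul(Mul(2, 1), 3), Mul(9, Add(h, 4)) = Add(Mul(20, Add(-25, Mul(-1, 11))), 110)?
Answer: Rational(-9, 634) ≈ -0.014196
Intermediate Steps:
h = Rational(-646, 9) (h = Add(-4, Mul(Rational(1, 9), Add(Mul(20, Add(-25, Mul(-1, 11))), 110))) = Add(-4, Mul(Rational(1, 9), Add(Mul(20, Add(-25, -11)), 110))) = Add(-4, Mul(Rational(1, 9), Add(Mul(20, -36), 110))) = Add(-4, Mul(Rational(1, 9), Add(-720, 110))) = Add(-4, Mul(Rational(1, 9), -610)) = Add(-4, Rational(-610, 9)) = Rational(-646, 9) ≈ -71.778)
Z = 6 (Z = Mul(2, 3) = 6)
Function('L')(S) = Mul(8, Pow(S, -1)) (Function('L')(S) = Mul(Rational(1, 7), Mul(56, Pow(S, -1))) = Mul(8, Pow(S, -1)))
Pow(Add(Function('L')(Z), h), -1) = Pow(Add(Mul(8, Pow(6, -1)), Rational(-646, 9)), -1) = Pow(Add(Mul(8, Rational(1, 6)), Rational(-646, 9)), -1) = Pow(Add(Rational(4, 3), Rational(-646, 9)), -1) = Pow(Rational(-634, 9), -1) = Rational(-9, 634)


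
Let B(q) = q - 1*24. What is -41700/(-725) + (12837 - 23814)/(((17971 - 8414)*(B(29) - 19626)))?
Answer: 312780170529/5438019013 ≈ 57.517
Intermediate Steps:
B(q) = -24 + q (B(q) = q - 24 = -24 + q)
-41700/(-725) + (12837 - 23814)/(((17971 - 8414)*(B(29) - 19626))) = -41700/(-725) + (12837 - 23814)/(((17971 - 8414)*((-24 + 29) - 19626))) = -41700*(-1/725) - 10977*1/(9557*(5 - 19626)) = 1668/29 - 10977/(9557*(-19621)) = 1668/29 - 10977/(-187517897) = 1668/29 - 10977*(-1/187517897) = 1668/29 + 10977/187517897 = 312780170529/5438019013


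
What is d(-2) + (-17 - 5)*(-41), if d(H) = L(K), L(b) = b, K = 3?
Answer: 905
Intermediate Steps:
d(H) = 3
d(-2) + (-17 - 5)*(-41) = 3 + (-17 - 5)*(-41) = 3 - 22*(-41) = 3 + 902 = 905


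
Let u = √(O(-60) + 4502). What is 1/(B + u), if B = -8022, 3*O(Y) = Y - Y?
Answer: -4011/32173991 - √4502/64347982 ≈ -0.00012571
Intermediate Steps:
O(Y) = 0 (O(Y) = (Y - Y)/3 = (⅓)*0 = 0)
u = √4502 (u = √(0 + 4502) = √4502 ≈ 67.097)
1/(B + u) = 1/(-8022 + √4502)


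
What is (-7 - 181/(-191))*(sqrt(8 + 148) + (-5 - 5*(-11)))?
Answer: -57800/191 - 2312*sqrt(39)/191 ≈ -378.21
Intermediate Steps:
(-7 - 181/(-191))*(sqrt(8 + 148) + (-5 - 5*(-11))) = (-7 - 181*(-1/191))*(sqrt(156) + (-5 + 55)) = (-7 + 181/191)*(2*sqrt(39) + 50) = -1156*(50 + 2*sqrt(39))/191 = -57800/191 - 2312*sqrt(39)/191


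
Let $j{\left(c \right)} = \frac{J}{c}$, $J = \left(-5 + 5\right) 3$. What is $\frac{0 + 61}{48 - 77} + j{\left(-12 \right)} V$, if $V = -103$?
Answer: $- \frac{61}{29} \approx -2.1034$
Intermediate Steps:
$J = 0$ ($J = 0 \cdot 3 = 0$)
$j{\left(c \right)} = 0$ ($j{\left(c \right)} = \frac{0}{c} = 0$)
$\frac{0 + 61}{48 - 77} + j{\left(-12 \right)} V = \frac{0 + 61}{48 - 77} + 0 \left(-103\right) = \frac{61}{-29} + 0 = 61 \left(- \frac{1}{29}\right) + 0 = - \frac{61}{29} + 0 = - \frac{61}{29}$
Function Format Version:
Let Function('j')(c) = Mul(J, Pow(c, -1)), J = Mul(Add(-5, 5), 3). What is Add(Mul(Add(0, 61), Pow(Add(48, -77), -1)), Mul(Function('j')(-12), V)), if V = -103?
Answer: Rational(-61, 29) ≈ -2.1034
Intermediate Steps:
J = 0 (J = Mul(0, 3) = 0)
Function('j')(c) = 0 (Function('j')(c) = Mul(0, Pow(c, -1)) = 0)
Add(Mul(Add(0, 61), Pow(Add(48, -77), -1)), Mul(Function('j')(-12), V)) = Add(Mul(Add(0, 61), Pow(Add(48, -77), -1)), Mul(0, -103)) = Add(Mul(61, Pow(-29, -1)), 0) = Add(Mul(61, Rational(-1, 29)), 0) = Add(Rational(-61, 29), 0) = Rational(-61, 29)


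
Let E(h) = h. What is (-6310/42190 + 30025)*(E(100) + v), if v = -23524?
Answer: -2967231545856/4219 ≈ -7.0330e+8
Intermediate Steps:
(-6310/42190 + 30025)*(E(100) + v) = (-6310/42190 + 30025)*(100 - 23524) = (-6310*1/42190 + 30025)*(-23424) = (-631/4219 + 30025)*(-23424) = (126674844/4219)*(-23424) = -2967231545856/4219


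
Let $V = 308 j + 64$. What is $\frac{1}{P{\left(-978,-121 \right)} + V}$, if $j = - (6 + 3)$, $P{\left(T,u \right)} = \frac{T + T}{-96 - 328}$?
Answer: $- \frac{106}{286559} \approx -0.00036991$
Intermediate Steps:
$P{\left(T,u \right)} = - \frac{T}{212}$ ($P{\left(T,u \right)} = \frac{2 T}{-424} = 2 T \left(- \frac{1}{424}\right) = - \frac{T}{212}$)
$j = -9$ ($j = \left(-1\right) 9 = -9$)
$V = -2708$ ($V = 308 \left(-9\right) + 64 = -2772 + 64 = -2708$)
$\frac{1}{P{\left(-978,-121 \right)} + V} = \frac{1}{\left(- \frac{1}{212}\right) \left(-978\right) - 2708} = \frac{1}{\frac{489}{106} - 2708} = \frac{1}{- \frac{286559}{106}} = - \frac{106}{286559}$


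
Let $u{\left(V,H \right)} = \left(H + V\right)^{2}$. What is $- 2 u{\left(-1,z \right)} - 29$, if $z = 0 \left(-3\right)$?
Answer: $-31$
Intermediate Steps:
$z = 0$
$- 2 u{\left(-1,z \right)} - 29 = - 2 \left(0 - 1\right)^{2} - 29 = - 2 \left(-1\right)^{2} - 29 = \left(-2\right) 1 - 29 = -2 - 29 = -31$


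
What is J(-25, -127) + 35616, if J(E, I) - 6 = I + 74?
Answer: 35569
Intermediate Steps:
J(E, I) = 80 + I (J(E, I) = 6 + (I + 74) = 6 + (74 + I) = 80 + I)
J(-25, -127) + 35616 = (80 - 127) + 35616 = -47 + 35616 = 35569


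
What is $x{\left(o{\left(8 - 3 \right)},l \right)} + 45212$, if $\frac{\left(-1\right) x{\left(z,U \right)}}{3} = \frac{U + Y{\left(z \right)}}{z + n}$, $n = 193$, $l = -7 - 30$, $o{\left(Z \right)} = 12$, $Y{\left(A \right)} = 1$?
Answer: $\frac{9268568}{205} \approx 45213.0$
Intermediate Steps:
$l = -37$ ($l = -7 - 30 = -37$)
$x{\left(z,U \right)} = - \frac{3 \left(1 + U\right)}{193 + z}$ ($x{\left(z,U \right)} = - 3 \frac{U + 1}{z + 193} = - 3 \frac{1 + U}{193 + z} = - \frac{3 \left(1 + U\right)}{193 + z}$)
$x{\left(o{\left(8 - 3 \right)},l \right)} + 45212 = \frac{3 \left(-1 - -37\right)}{193 + 12} + 45212 = \frac{3 \left(-1 + 37\right)}{205} + 45212 = 3 \cdot \frac{1}{205} \cdot 36 + 45212 = \frac{108}{205} + 45212 = \frac{9268568}{205}$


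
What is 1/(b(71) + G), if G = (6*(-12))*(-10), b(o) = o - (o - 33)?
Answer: 1/753 ≈ 0.0013280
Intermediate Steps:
b(o) = 33 (b(o) = o - (-33 + o) = o + (33 - o) = 33)
G = 720 (G = -72*(-10) = 720)
1/(b(71) + G) = 1/(33 + 720) = 1/753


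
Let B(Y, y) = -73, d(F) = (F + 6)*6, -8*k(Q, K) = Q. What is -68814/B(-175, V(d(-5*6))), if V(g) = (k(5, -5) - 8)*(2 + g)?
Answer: 68814/73 ≈ 942.66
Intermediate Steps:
k(Q, K) = -Q/8
d(F) = 36 + 6*F (d(F) = (6 + F)*6 = 36 + 6*F)
V(g) = -69/4 - 69*g/8 (V(g) = (-⅛*5 - 8)*(2 + g) = (-5/8 - 8)*(2 + g) = -69*(2 + g)/8 = -69/4 - 69*g/8)
-68814/B(-175, V(d(-5*6))) = -68814/(-73) = -68814*(-1/73) = 68814/73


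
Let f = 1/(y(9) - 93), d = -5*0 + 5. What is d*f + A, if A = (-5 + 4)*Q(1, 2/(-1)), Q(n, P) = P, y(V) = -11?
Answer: 203/104 ≈ 1.9519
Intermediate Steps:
d = 5 (d = 0 + 5 = 5)
f = -1/104 (f = 1/(-11 - 93) = 1/(-104) = -1/104 ≈ -0.0096154)
A = 2 (A = (-5 + 4)*(2/(-1)) = -2*(-1) = -1*(-2) = 2)
d*f + A = 5*(-1/104) + 2 = -5/104 + 2 = 203/104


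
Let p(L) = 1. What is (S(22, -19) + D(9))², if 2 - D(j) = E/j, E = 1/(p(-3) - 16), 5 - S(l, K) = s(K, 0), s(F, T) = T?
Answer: 894916/18225 ≈ 49.104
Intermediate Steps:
S(l, K) = 5 (S(l, K) = 5 - 1*0 = 5 + 0 = 5)
E = -1/15 (E = 1/(1 - 16) = 1/(-15) = -1/15 ≈ -0.066667)
D(j) = 2 + 1/(15*j) (D(j) = 2 - (-1)/(15*j) = 2 + 1/(15*j))
(S(22, -19) + D(9))² = (5 + (2 + (1/15)/9))² = (5 + (2 + (1/15)*(⅑)))² = (5 + (2 + 1/135))² = (5 + 271/135)² = (946/135)² = 894916/18225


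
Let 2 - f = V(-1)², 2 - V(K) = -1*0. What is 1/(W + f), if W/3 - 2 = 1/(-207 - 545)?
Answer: 752/3005 ≈ 0.25025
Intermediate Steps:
V(K) = 2 (V(K) = 2 - (-1)*0 = 2 - 1*0 = 2 + 0 = 2)
W = 4509/752 (W = 6 + 3/(-207 - 545) = 6 + 3/(-752) = 6 + 3*(-1/752) = 6 - 3/752 = 4509/752 ≈ 5.9960)
f = -2 (f = 2 - 1*2² = 2 - 1*4 = 2 - 4 = -2)
1/(W + f) = 1/(4509/752 - 2) = 1/(3005/752) = 752/3005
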